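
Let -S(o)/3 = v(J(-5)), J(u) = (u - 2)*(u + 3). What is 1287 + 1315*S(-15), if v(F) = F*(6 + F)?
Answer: -1103313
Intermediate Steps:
J(u) = (-2 + u)*(3 + u)
S(o) = -840 (S(o) = -3*(-6 - 5 + (-5)²)*(6 + (-6 - 5 + (-5)²)) = -3*(-6 - 5 + 25)*(6 + (-6 - 5 + 25)) = -42*(6 + 14) = -42*20 = -3*280 = -840)
1287 + 1315*S(-15) = 1287 + 1315*(-840) = 1287 - 1104600 = -1103313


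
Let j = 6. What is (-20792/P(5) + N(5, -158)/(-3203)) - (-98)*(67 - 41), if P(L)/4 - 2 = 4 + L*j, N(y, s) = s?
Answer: 138580639/57654 ≈ 2403.7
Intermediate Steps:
P(L) = 24 + 24*L (P(L) = 8 + 4*(4 + L*6) = 8 + 4*(4 + 6*L) = 8 + (16 + 24*L) = 24 + 24*L)
(-20792/P(5) + N(5, -158)/(-3203)) - (-98)*(67 - 41) = (-20792/(24 + 24*5) - 158/(-3203)) - (-98)*(67 - 41) = (-20792/(24 + 120) - 158*(-1/3203)) - (-98)*26 = (-20792/144 + 158/3203) - 1*(-2548) = (-20792*1/144 + 158/3203) + 2548 = (-2599/18 + 158/3203) + 2548 = -8321753/57654 + 2548 = 138580639/57654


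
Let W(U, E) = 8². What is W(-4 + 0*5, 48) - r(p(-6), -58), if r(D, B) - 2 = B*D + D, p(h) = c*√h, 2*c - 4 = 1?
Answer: 62 + 285*I*√6/2 ≈ 62.0 + 349.05*I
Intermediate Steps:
c = 5/2 (c = 2 + (½)*1 = 2 + ½ = 5/2 ≈ 2.5000)
p(h) = 5*√h/2
W(U, E) = 64
r(D, B) = 2 + D + B*D (r(D, B) = 2 + (B*D + D) = 2 + (D + B*D) = 2 + D + B*D)
W(-4 + 0*5, 48) - r(p(-6), -58) = 64 - (2 + 5*√(-6)/2 - 145*√(-6)) = 64 - (2 + 5*(I*√6)/2 - 145*I*√6) = 64 - (2 + 5*I*√6/2 - 145*I*√6) = 64 - (2 - 285*I*√6/2) = 64 + (-2 + 285*I*√6/2) = 62 + 285*I*√6/2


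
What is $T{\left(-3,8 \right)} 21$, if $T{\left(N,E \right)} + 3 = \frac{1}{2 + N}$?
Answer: $-84$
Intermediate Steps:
$T{\left(N,E \right)} = -3 + \frac{1}{2 + N}$
$T{\left(-3,8 \right)} 21 = \frac{-5 - -9}{2 - 3} \cdot 21 = \frac{-5 + 9}{-1} \cdot 21 = \left(-1\right) 4 \cdot 21 = \left(-4\right) 21 = -84$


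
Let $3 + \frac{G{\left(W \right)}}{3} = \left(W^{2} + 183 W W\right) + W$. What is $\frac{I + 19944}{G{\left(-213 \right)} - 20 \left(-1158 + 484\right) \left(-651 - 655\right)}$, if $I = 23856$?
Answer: $\frac{1095}{185954} \approx 0.0058886$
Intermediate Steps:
$G{\left(W \right)} = -9 + 3 W + 552 W^{2}$ ($G{\left(W \right)} = -9 + 3 \left(\left(W^{2} + 183 W W\right) + W\right) = -9 + 3 \left(\left(W^{2} + 183 W^{2}\right) + W\right) = -9 + 3 \left(184 W^{2} + W\right) = -9 + 3 \left(W + 184 W^{2}\right) = -9 + \left(3 W + 552 W^{2}\right) = -9 + 3 W + 552 W^{2}$)
$\frac{I + 19944}{G{\left(-213 \right)} - 20 \left(-1158 + 484\right) \left(-651 - 655\right)} = \frac{23856 + 19944}{\left(-9 + 3 \left(-213\right) + 552 \left(-213\right)^{2}\right) - 20 \left(-1158 + 484\right) \left(-651 - 655\right)} = \frac{43800}{\left(-9 - 639 + 552 \cdot 45369\right) - 20 \left(\left(-674\right) \left(-1306\right)\right)} = \frac{43800}{\left(-9 - 639 + 25043688\right) - 17604880} = \frac{43800}{25043040 - 17604880} = \frac{43800}{7438160} = 43800 \cdot \frac{1}{7438160} = \frac{1095}{185954}$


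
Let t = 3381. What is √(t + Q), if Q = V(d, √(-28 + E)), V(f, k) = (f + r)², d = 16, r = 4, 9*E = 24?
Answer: √3781 ≈ 61.490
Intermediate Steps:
E = 8/3 (E = (⅑)*24 = 8/3 ≈ 2.6667)
V(f, k) = (4 + f)² (V(f, k) = (f + 4)² = (4 + f)²)
Q = 400 (Q = (4 + 16)² = 20² = 400)
√(t + Q) = √(3381 + 400) = √3781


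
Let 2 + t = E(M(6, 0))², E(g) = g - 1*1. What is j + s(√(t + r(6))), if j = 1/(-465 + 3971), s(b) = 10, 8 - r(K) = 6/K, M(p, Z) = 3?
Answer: 35061/3506 ≈ 10.000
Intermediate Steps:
E(g) = -1 + g (E(g) = g - 1 = -1 + g)
r(K) = 8 - 6/K
t = 2 (t = -2 + (-1 + 3)² = -2 + 2² = -2 + 4 = 2)
j = 1/3506 ≈ 0.00028523
j + s(√(t + r(6))) = 1/3506 + 10 = 35061/3506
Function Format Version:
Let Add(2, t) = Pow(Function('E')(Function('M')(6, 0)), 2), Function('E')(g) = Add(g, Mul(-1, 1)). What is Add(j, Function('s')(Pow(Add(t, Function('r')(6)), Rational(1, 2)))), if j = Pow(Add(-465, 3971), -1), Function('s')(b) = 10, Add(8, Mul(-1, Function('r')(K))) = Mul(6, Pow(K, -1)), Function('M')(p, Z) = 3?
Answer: Rational(35061, 3506) ≈ 10.000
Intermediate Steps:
Function('E')(g) = Add(-1, g) (Function('E')(g) = Add(g, -1) = Add(-1, g))
Function('r')(K) = Add(8, Mul(-6, Pow(K, -1))) (Function('r')(K) = Add(8, Mul(-1, Mul(6, Pow(K, -1)))) = Add(8, Mul(-6, Pow(K, -1))))
t = 2 (t = Add(-2, Pow(Add(-1, 3), 2)) = Add(-2, Pow(2, 2)) = Add(-2, 4) = 2)
j = Rational(1, 3506) (j = Pow(3506, -1) = Rational(1, 3506) ≈ 0.00028523)
Add(j, Function('s')(Pow(Add(t, Function('r')(6)), Rational(1, 2)))) = Add(Rational(1, 3506), 10) = Rational(35061, 3506)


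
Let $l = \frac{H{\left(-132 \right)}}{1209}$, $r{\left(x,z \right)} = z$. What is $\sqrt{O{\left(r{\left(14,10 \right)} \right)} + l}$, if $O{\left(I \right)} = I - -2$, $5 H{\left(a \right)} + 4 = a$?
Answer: $\frac{2 \sqrt{109420545}}{6045} \approx 3.4609$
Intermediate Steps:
$H{\left(a \right)} = - \frac{4}{5} + \frac{a}{5}$
$O{\left(I \right)} = 2 + I$ ($O{\left(I \right)} = I + 2 = 2 + I$)
$l = - \frac{136}{6045}$ ($l = \frac{- \frac{4}{5} + \frac{1}{5} \left(-132\right)}{1209} = \left(- \frac{4}{5} - \frac{132}{5}\right) \frac{1}{1209} = \left(- \frac{136}{5}\right) \frac{1}{1209} = - \frac{136}{6045} \approx -0.022498$)
$\sqrt{O{\left(r{\left(14,10 \right)} \right)} + l} = \sqrt{\left(2 + 10\right) - \frac{136}{6045}} = \sqrt{12 - \frac{136}{6045}} = \sqrt{\frac{72404}{6045}} = \frac{2 \sqrt{109420545}}{6045}$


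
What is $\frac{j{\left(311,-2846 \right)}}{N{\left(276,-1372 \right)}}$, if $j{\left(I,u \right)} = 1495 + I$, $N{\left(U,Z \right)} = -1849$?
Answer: $- \frac{42}{43} \approx -0.97674$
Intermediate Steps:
$\frac{j{\left(311,-2846 \right)}}{N{\left(276,-1372 \right)}} = \frac{1495 + 311}{-1849} = 1806 \left(- \frac{1}{1849}\right) = - \frac{42}{43}$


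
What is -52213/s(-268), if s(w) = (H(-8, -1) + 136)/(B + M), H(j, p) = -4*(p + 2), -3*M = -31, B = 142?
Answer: -23861341/396 ≈ -60256.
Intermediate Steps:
M = 31/3 (M = -⅓*(-31) = 31/3 ≈ 10.333)
H(j, p) = -8 - 4*p (H(j, p) = -4*(2 + p) = -8 - 4*p)
s(w) = 396/457 (s(w) = ((-8 - 4*(-1)) + 136)/(142 + 31/3) = ((-8 + 4) + 136)/(457/3) = (-4 + 136)*(3/457) = 132*(3/457) = 396/457)
-52213/s(-268) = -52213/396/457 = -52213*457/396 = -23861341/396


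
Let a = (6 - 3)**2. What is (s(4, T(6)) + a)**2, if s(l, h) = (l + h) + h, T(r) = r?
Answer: 625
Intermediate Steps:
s(l, h) = l + 2*h (s(l, h) = (h + l) + h = l + 2*h)
a = 9 (a = 3**2 = 9)
(s(4, T(6)) + a)**2 = ((4 + 2*6) + 9)**2 = ((4 + 12) + 9)**2 = (16 + 9)**2 = 25**2 = 625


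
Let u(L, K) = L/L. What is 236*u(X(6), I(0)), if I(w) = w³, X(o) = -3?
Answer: 236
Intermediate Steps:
u(L, K) = 1
236*u(X(6), I(0)) = 236*1 = 236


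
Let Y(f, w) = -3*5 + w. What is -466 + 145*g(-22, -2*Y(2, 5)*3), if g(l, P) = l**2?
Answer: 69714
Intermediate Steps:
Y(f, w) = -15 + w
-466 + 145*g(-22, -2*Y(2, 5)*3) = -466 + 145*(-22)**2 = -466 + 145*484 = -466 + 70180 = 69714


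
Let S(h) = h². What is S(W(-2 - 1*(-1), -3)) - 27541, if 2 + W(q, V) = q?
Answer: -27532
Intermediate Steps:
W(q, V) = -2 + q
S(W(-2 - 1*(-1), -3)) - 27541 = (-2 + (-2 - 1*(-1)))² - 27541 = (-2 + (-2 + 1))² - 27541 = (-2 - 1)² - 27541 = (-3)² - 27541 = 9 - 27541 = -27532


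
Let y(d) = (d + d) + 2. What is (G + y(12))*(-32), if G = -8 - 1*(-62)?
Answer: -2560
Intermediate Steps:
y(d) = 2 + 2*d (y(d) = 2*d + 2 = 2 + 2*d)
G = 54 (G = -8 + 62 = 54)
(G + y(12))*(-32) = (54 + (2 + 2*12))*(-32) = (54 + (2 + 24))*(-32) = (54 + 26)*(-32) = 80*(-32) = -2560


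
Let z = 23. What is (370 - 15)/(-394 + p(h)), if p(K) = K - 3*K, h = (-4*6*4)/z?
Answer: -1633/1774 ≈ -0.92052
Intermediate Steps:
h = -96/23 (h = (-4*6*4)/23 = -24*4*(1/23) = -96*1/23 = -96/23 ≈ -4.1739)
p(K) = -2*K
(370 - 15)/(-394 + p(h)) = (370 - 15)/(-394 - 2*(-96/23)) = 355/(-394 + 192/23) = 355/(-8870/23) = 355*(-23/8870) = -1633/1774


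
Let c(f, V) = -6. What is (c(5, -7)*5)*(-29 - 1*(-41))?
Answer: -360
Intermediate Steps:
(c(5, -7)*5)*(-29 - 1*(-41)) = (-6*5)*(-29 - 1*(-41)) = -30*(-29 + 41) = -30*12 = -360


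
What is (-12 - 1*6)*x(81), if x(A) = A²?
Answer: -118098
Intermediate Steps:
(-12 - 1*6)*x(81) = (-12 - 1*6)*81² = (-12 - 6)*6561 = -18*6561 = -118098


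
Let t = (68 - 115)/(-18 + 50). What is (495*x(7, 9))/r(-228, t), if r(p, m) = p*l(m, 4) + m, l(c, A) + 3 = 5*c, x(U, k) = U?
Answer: 110880/75421 ≈ 1.4701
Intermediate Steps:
l(c, A) = -3 + 5*c
t = -47/32 ≈ -1.4688
r(p, m) = m + p*(-3 + 5*m) (r(p, m) = p*(-3 + 5*m) + m = m + p*(-3 + 5*m))
(495*x(7, 9))/r(-228, t) = (495*7)/(-47/32 - 228*(-3 + 5*(-47/32))) = 3465/(-47/32 - 228*(-3 - 235/32)) = 3465/(-47/32 - 228*(-331/32)) = 3465/(-47/32 + 18867/8) = 3465/(75421/32) = 3465*(32/75421) = 110880/75421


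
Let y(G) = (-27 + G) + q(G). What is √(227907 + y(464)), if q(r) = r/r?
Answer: √228345 ≈ 477.85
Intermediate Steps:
q(r) = 1
y(G) = -26 + G (y(G) = (-27 + G) + 1 = -26 + G)
√(227907 + y(464)) = √(227907 + (-26 + 464)) = √(227907 + 438) = √228345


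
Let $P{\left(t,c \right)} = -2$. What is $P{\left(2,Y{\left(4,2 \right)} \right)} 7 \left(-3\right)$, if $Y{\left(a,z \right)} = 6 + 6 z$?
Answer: $42$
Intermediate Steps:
$P{\left(2,Y{\left(4,2 \right)} \right)} 7 \left(-3\right) = - 2 \cdot 7 \left(-3\right) = \left(-2\right) \left(-21\right) = 42$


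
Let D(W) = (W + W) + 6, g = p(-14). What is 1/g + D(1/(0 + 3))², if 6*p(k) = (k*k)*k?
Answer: 548773/12348 ≈ 44.442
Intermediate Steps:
p(k) = k³/6 (p(k) = ((k*k)*k)/6 = (k²*k)/6 = k³/6)
g = -1372/3 (g = (⅙)*(-14)³ = (⅙)*(-2744) = -1372/3 ≈ -457.33)
D(W) = 6 + 2*W (D(W) = 2*W + 6 = 6 + 2*W)
1/g + D(1/(0 + 3))² = 1/(-1372/3) + (6 + 2/(0 + 3))² = -3/1372 + (6 + 2/3)² = -3/1372 + (6 + 2*(⅓))² = -3/1372 + (6 + ⅔)² = -3/1372 + (20/3)² = -3/1372 + 400/9 = 548773/12348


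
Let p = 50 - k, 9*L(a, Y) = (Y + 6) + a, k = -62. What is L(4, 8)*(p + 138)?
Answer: 500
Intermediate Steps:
L(a, Y) = ⅔ + Y/9 + a/9 (L(a, Y) = ((Y + 6) + a)/9 = ((6 + Y) + a)/9 = (6 + Y + a)/9 = ⅔ + Y/9 + a/9)
p = 112 (p = 50 - 1*(-62) = 50 + 62 = 112)
L(4, 8)*(p + 138) = (⅔ + (⅑)*8 + (⅑)*4)*(112 + 138) = (⅔ + 8/9 + 4/9)*250 = 2*250 = 500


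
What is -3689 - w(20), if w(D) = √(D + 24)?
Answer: -3689 - 2*√11 ≈ -3695.6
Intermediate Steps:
w(D) = √(24 + D)
-3689 - w(20) = -3689 - √(24 + 20) = -3689 - √44 = -3689 - 2*√11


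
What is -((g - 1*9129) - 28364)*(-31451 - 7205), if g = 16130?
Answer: -825808128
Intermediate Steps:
-((g - 1*9129) - 28364)*(-31451 - 7205) = -((16130 - 1*9129) - 28364)*(-31451 - 7205) = -((16130 - 9129) - 28364)*(-38656) = -(7001 - 28364)*(-38656) = -(-21363)*(-38656) = -1*825808128 = -825808128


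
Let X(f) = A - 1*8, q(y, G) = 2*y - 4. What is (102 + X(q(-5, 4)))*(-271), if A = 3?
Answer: -26287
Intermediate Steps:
q(y, G) = -4 + 2*y
X(f) = -5 (X(f) = 3 - 1*8 = 3 - 8 = -5)
(102 + X(q(-5, 4)))*(-271) = (102 - 5)*(-271) = 97*(-271) = -26287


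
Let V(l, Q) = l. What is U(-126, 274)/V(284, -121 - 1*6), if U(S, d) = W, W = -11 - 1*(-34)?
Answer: 23/284 ≈ 0.080986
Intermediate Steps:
W = 23 (W = -11 + 34 = 23)
U(S, d) = 23
U(-126, 274)/V(284, -121 - 1*6) = 23/284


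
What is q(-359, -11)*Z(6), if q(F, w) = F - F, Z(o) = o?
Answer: 0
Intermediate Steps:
q(F, w) = 0
q(-359, -11)*Z(6) = 0*6 = 0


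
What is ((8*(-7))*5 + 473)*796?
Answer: 153628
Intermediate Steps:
((8*(-7))*5 + 473)*796 = (-56*5 + 473)*796 = (-280 + 473)*796 = 193*796 = 153628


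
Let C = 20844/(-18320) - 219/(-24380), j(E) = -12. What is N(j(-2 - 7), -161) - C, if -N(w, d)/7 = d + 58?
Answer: 2015829739/2791510 ≈ 722.13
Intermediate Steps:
N(w, d) = -406 - 7*d (N(w, d) = -7*(d + 58) = -7*(58 + d) = -406 - 7*d)
C = -3151029/2791510 (C = 20844*(-1/18320) - 219*(-1/24380) = -5211/4580 + 219/24380 = -3151029/2791510 ≈ -1.1288)
N(j(-2 - 7), -161) - C = (-406 - 7*(-161)) - 1*(-3151029/2791510) = (-406 + 1127) + 3151029/2791510 = 721 + 3151029/2791510 = 2015829739/2791510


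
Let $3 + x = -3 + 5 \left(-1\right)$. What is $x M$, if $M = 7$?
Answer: $-77$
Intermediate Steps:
$x = -11$ ($x = -3 + \left(-3 + 5 \left(-1\right)\right) = -3 - 8 = -11$)
$x M = \left(-11\right) 7 = -77$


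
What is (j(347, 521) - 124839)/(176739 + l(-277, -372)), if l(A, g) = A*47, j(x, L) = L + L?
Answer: -123797/163720 ≈ -0.75615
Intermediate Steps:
j(x, L) = 2*L
l(A, g) = 47*A
(j(347, 521) - 124839)/(176739 + l(-277, -372)) = (2*521 - 124839)/(176739 + 47*(-277)) = (1042 - 124839)/(176739 - 13019) = -123797/163720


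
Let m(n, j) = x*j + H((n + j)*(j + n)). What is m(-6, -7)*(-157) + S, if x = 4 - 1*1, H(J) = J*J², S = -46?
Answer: -757805762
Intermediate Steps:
H(J) = J³
x = 3 (x = 4 - 1 = 3)
m(n, j) = (j + n)⁶ + 3*j (m(n, j) = 3*j + ((n + j)*(j + n))³ = 3*j + ((j + n)*(j + n))³ = 3*j + ((j + n)²)³ = 3*j + (j + n)⁶ = (j + n)⁶ + 3*j)
m(-6, -7)*(-157) + S = (((-7)² + (-6)² + 2*(-7)*(-6))³ + 3*(-7))*(-157) - 46 = ((49 + 36 + 84)³ - 21)*(-157) - 46 = (169³ - 21)*(-157) - 46 = (4826809 - 21)*(-157) - 46 = 4826788*(-157) - 46 = -757805716 - 46 = -757805762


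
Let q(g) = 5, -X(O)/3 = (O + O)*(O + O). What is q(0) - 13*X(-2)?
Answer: 629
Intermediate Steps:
X(O) = -12*O² (X(O) = -3*(O + O)*(O + O) = -3*2*O*2*O = -12*O²)
q(0) - 13*X(-2) = 5 - (-156)*(-2)² = 5 - (-156)*4 = 5 - 13*(-48) = 5 + 624 = 629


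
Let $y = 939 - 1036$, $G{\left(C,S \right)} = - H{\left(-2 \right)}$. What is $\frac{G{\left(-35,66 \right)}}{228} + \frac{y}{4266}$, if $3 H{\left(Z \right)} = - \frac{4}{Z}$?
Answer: $- \frac{1040}{40527} \approx -0.025662$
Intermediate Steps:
$H{\left(Z \right)} = - \frac{4}{3 Z}$ ($H{\left(Z \right)} = \frac{\left(-4\right) \frac{1}{Z}}{3} = - \frac{4}{3 Z}$)
$G{\left(C,S \right)} = - \frac{2}{3}$ ($G{\left(C,S \right)} = - \frac{-4}{3 \left(-2\right)} = - \frac{\left(-4\right) \left(-1\right)}{3 \cdot 2} = \left(-1\right) \frac{2}{3} = - \frac{2}{3}$)
$y = -97$
$\frac{G{\left(-35,66 \right)}}{228} + \frac{y}{4266} = - \frac{2}{3 \cdot 228} - \frac{97}{4266} = \left(- \frac{2}{3}\right) \frac{1}{228} - \frac{97}{4266} = - \frac{1}{342} - \frac{97}{4266} = - \frac{1040}{40527}$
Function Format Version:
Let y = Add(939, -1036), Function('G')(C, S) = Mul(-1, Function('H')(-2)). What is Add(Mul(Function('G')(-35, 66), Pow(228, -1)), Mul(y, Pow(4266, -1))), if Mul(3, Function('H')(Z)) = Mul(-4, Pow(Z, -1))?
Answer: Rational(-1040, 40527) ≈ -0.025662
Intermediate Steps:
Function('H')(Z) = Mul(Rational(-4, 3), Pow(Z, -1)) (Function('H')(Z) = Mul(Rational(1, 3), Mul(-4, Pow(Z, -1))) = Mul(Rational(-4, 3), Pow(Z, -1)))
Function('G')(C, S) = Rational(-2, 3) (Function('G')(C, S) = Mul(-1, Mul(Rational(-4, 3), Pow(-2, -1))) = Mul(-1, Mul(Rational(-4, 3), Rational(-1, 2))) = Mul(-1, Rational(2, 3)) = Rational(-2, 3))
y = -97
Add(Mul(Function('G')(-35, 66), Pow(228, -1)), Mul(y, Pow(4266, -1))) = Add(Mul(Rational(-2, 3), Pow(228, -1)), Mul(-97, Pow(4266, -1))) = Add(Mul(Rational(-2, 3), Rational(1, 228)), Mul(-97, Rational(1, 4266))) = Add(Rational(-1, 342), Rational(-97, 4266)) = Rational(-1040, 40527)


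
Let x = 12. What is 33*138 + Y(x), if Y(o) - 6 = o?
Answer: 4572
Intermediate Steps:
Y(o) = 6 + o
33*138 + Y(x) = 33*138 + (6 + 12) = 4554 + 18 = 4572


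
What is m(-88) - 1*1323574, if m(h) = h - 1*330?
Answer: -1323992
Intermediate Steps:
m(h) = -330 + h (m(h) = h - 330 = -330 + h)
m(-88) - 1*1323574 = (-330 - 88) - 1*1323574 = -418 - 1323574 = -1323992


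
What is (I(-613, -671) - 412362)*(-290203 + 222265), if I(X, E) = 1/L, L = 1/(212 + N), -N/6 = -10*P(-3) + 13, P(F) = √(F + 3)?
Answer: 28005945864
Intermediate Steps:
P(F) = √(3 + F)
N = -78 (N = -6*(-10*√(3 - 3) + 13) = -6*(-10*√0 + 13) = -6*(-10*0 + 13) = -6*(0 + 13) = -6*13 = -78)
L = 1/134 (L = 1/(212 - 78) = 1/134 ≈ 0.0074627)
I(X, E) = 134 (I(X, E) = 1/(1/134) = 134)
(I(-613, -671) - 412362)*(-290203 + 222265) = (134 - 412362)*(-290203 + 222265) = -412228*(-67938) = 28005945864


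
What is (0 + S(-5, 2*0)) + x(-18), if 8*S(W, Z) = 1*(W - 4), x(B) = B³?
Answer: -46665/8 ≈ -5833.1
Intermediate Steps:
S(W, Z) = -½ + W/8 (S(W, Z) = (1*(W - 4))/8 = (1*(-4 + W))/8 = (-4 + W)/8 = -½ + W/8)
(0 + S(-5, 2*0)) + x(-18) = (0 + (-½ + (⅛)*(-5))) + (-18)³ = (0 + (-½ - 5/8)) - 5832 = (0 - 9/8) - 5832 = -9/8 - 5832 = -46665/8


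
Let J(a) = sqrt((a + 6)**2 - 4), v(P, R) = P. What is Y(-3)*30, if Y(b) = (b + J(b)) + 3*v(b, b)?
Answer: -360 + 30*sqrt(5) ≈ -292.92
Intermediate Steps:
J(a) = sqrt(-4 + (6 + a)**2) (J(a) = sqrt((6 + a)**2 - 4) = sqrt(-4 + (6 + a)**2))
Y(b) = sqrt(-4 + (6 + b)**2) + 4*b (Y(b) = (b + sqrt(-4 + (6 + b)**2)) + 3*b = sqrt(-4 + (6 + b)**2) + 4*b)
Y(-3)*30 = (sqrt(-4 + (6 - 3)**2) + 4*(-3))*30 = (sqrt(-4 + 3**2) - 12)*30 = (sqrt(-4 + 9) - 12)*30 = (sqrt(5) - 12)*30 = (-12 + sqrt(5))*30 = -360 + 30*sqrt(5)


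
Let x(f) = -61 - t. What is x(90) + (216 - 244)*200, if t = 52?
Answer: -5713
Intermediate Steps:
x(f) = -113 (x(f) = -61 - 1*52 = -61 - 52 = -113)
x(90) + (216 - 244)*200 = -113 + (216 - 244)*200 = -113 - 28*200 = -113 - 5600 = -5713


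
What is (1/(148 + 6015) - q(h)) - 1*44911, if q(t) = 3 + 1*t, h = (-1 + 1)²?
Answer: -276804981/6163 ≈ -44914.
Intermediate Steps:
h = 0 (h = 0² = 0)
q(t) = 3 + t
(1/(148 + 6015) - q(h)) - 1*44911 = (1/(148 + 6015) - (3 + 0)) - 1*44911 = (1/6163 - 1*3) - 44911 = (1/6163 - 3) - 44911 = -18488/6163 - 44911 = -276804981/6163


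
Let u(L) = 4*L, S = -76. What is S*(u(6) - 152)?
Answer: 9728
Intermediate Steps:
S*(u(6) - 152) = -76*(4*6 - 152) = -76*(24 - 152) = -76*(-128) = 9728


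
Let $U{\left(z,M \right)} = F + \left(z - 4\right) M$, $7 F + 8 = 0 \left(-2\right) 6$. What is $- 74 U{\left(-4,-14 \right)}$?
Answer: $- \frac{57424}{7} \approx -8203.4$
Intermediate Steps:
$F = - \frac{8}{7}$ ($F = - \frac{8}{7} + \frac{0 \left(-2\right) 6}{7} = - \frac{8}{7} + \frac{0 \cdot 6}{7} = - \frac{8}{7} + \frac{1}{7} \cdot 0 = - \frac{8}{7} + 0 = - \frac{8}{7} \approx -1.1429$)
$U{\left(z,M \right)} = - \frac{8}{7} + M \left(-4 + z\right)$ ($U{\left(z,M \right)} = - \frac{8}{7} + \left(z - 4\right) M = - \frac{8}{7} + \left(-4 + z\right) M = - \frac{8}{7} + M \left(-4 + z\right)$)
$- 74 U{\left(-4,-14 \right)} = - 74 \left(- \frac{8}{7} - -56 - -56\right) = - 74 \left(- \frac{8}{7} + 56 + 56\right) = \left(-74\right) \frac{776}{7} = - \frac{57424}{7}$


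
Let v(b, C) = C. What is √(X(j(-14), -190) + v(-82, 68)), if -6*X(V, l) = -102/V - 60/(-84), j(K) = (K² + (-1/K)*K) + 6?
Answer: √538191570/2814 ≈ 8.2441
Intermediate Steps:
j(K) = 5 + K² (j(K) = (K² - 1) + 6 = (-1 + K²) + 6 = 5 + K²)
X(V, l) = -5/42 + 17/V (X(V, l) = -(-102/V - 60/(-84))/6 = -(-102/V - 60*(-1/84))/6 = -(-102/V + 5/7)/6 = -(5/7 - 102/V)/6 = -5/42 + 17/V)
√(X(j(-14), -190) + v(-82, 68)) = √((-5/42 + 17/(5 + (-14)²)) + 68) = √((-5/42 + 17/(5 + 196)) + 68) = √((-5/42 + 17/201) + 68) = √(-97/2814 + 68) = √(191255/2814) = √538191570/2814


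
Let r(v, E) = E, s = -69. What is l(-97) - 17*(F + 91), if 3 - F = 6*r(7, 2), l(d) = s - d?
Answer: -1366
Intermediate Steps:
l(d) = -69 - d
F = -9 (F = 3 - 6*2 = 3 - 1*12 = 3 - 12 = -9)
l(-97) - 17*(F + 91) = (-69 - 1*(-97)) - 17*(-9 + 91) = (-69 + 97) - 17*82 = 28 - 1*1394 = 28 - 1394 = -1366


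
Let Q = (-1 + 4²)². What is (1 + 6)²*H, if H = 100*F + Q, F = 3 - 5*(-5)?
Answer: 148225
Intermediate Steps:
F = 28 (F = 3 + 25 = 28)
Q = 225 (Q = (-1 + 16)² = 15² = 225)
H = 3025 (H = 100*28 + 225 = 2800 + 225 = 3025)
(1 + 6)²*H = (1 + 6)²*3025 = 7²*3025 = 49*3025 = 148225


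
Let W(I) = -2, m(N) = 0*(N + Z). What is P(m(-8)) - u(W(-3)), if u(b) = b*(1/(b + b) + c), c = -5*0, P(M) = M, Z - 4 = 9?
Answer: -1/2 ≈ -0.50000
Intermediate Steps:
Z = 13 (Z = 4 + 9 = 13)
m(N) = 0 (m(N) = 0*(N + 13) = 0*(13 + N) = 0)
c = 0
u(b) = 1/2 (u(b) = b*(1/(b + b) + 0) = b*(1/(2*b) + 0) = b*(1/(2*b)) = 1/2)
P(m(-8)) - u(W(-3)) = 0 - 1*1/2 = 0 - 1/2 = -1/2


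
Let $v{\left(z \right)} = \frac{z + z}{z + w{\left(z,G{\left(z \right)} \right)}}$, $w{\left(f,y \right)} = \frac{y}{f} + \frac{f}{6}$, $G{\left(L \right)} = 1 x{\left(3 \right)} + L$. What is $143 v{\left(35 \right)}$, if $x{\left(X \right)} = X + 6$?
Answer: $\frac{2102100}{8839} \approx 237.82$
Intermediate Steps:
$x{\left(X \right)} = 6 + X$
$G{\left(L \right)} = 9 + L$ ($G{\left(L \right)} = 1 \left(6 + 3\right) + L = 1 \cdot 9 + L = 9 + L$)
$w{\left(f,y \right)} = \frac{f}{6} + \frac{y}{f}$ ($w{\left(f,y \right)} = \frac{y}{f} + f \frac{1}{6} = \frac{y}{f} + \frac{f}{6} = \frac{f}{6} + \frac{y}{f}$)
$v{\left(z \right)} = \frac{2 z}{\frac{7 z}{6} + \frac{9 + z}{z}}$ ($v{\left(z \right)} = \frac{z + z}{z + \left(\frac{z}{6} + \frac{9 + z}{z}\right)} = \frac{2 z}{z + \left(\frac{z}{6} + \frac{9 + z}{z}\right)} = \frac{2 z}{\frac{7 z}{6} + \frac{9 + z}{z}}$)
$143 v{\left(35 \right)} = 143 \frac{12 \cdot 35^{2}}{54 + 6 \cdot 35 + 7 \cdot 35^{2}} = 143 \cdot 12 \cdot 1225 \frac{1}{54 + 210 + 7 \cdot 1225} = 143 \cdot 12 \cdot 1225 \frac{1}{54 + 210 + 8575} = 143 \cdot 12 \cdot 1225 \cdot \frac{1}{8839} = 143 \cdot \frac{14700}{8839} = \frac{2102100}{8839}$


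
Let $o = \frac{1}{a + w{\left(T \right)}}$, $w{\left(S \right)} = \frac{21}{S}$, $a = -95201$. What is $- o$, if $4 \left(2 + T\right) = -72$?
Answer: $\frac{20}{1904041} \approx 1.0504 \cdot 10^{-5}$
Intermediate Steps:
$T = -20$ ($T = -2 + \frac{1}{4} \left(-72\right) = -2 - 18 = -20$)
$o = - \frac{20}{1904041}$ ($o = \frac{1}{-95201 + \frac{21}{-20}} = \frac{1}{-95201 + 21 \left(- \frac{1}{20}\right)} = \frac{1}{-95201 - \frac{21}{20}} = \frac{1}{- \frac{1904041}{20}} = - \frac{20}{1904041} \approx -1.0504 \cdot 10^{-5}$)
$- o = \left(-1\right) \left(- \frac{20}{1904041}\right) = \frac{20}{1904041}$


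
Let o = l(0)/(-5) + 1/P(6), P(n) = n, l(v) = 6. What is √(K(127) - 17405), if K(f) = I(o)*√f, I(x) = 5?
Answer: √(-17405 + 5*√127) ≈ 131.71*I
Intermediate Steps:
o = -31/30 (o = 6/(-5) + 1/6 = 6*(-⅕) + 1*(⅙) = -6/5 + ⅙ = -31/30 ≈ -1.0333)
K(f) = 5*√f
√(K(127) - 17405) = √(5*√127 - 17405) = √(-17405 + 5*√127)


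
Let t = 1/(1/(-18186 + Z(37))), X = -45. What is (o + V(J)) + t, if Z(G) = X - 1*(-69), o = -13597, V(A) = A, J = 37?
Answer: -31722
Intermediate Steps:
Z(G) = 24 (Z(G) = -45 - 1*(-69) = -45 + 69 = 24)
t = -18162 (t = 1/(1/(-18186 + 24)) = 1/(1/(-18162)) = 1/(-1/18162) = -18162)
(o + V(J)) + t = (-13597 + 37) - 18162 = -13560 - 18162 = -31722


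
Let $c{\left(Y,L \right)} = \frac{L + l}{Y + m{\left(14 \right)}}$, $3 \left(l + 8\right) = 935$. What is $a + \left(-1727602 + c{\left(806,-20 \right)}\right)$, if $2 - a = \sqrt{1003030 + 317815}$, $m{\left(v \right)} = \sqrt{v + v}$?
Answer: $- \frac{1683393828247}{974412} - \sqrt{1320845} - \frac{851 \sqrt{7}}{974412} \approx -1.7287 \cdot 10^{6}$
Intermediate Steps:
$m{\left(v \right)} = \sqrt{2} \sqrt{v}$ ($m{\left(v \right)} = \sqrt{2 v} = \sqrt{2} \sqrt{v}$)
$l = \frac{911}{3}$ ($l = -8 + \frac{1}{3} \cdot 935 = -8 + \frac{935}{3} = \frac{911}{3} \approx 303.67$)
$c{\left(Y,L \right)} = \frac{\frac{911}{3} + L}{Y + 2 \sqrt{7}}$ ($c{\left(Y,L \right)} = \frac{L + \frac{911}{3}}{Y + \sqrt{2} \sqrt{14}} = \frac{\frac{911}{3} + L}{Y + 2 \sqrt{7}}$)
$a = 2 - \sqrt{1320845}$ ($a = 2 - \sqrt{1003030 + 317815} = 2 - \sqrt{1320845} \approx -1147.3$)
$a + \left(-1727602 + c{\left(806,-20 \right)}\right) = \left(2 - \sqrt{1320845}\right) - \left(1727602 - \frac{\frac{911}{3} - 20}{806 + 2 \sqrt{7}}\right) = \left(2 - \sqrt{1320845}\right) - \left(1727602 - \frac{1}{806 + 2 \sqrt{7}} \cdot \frac{851}{3}\right) = \left(2 - \sqrt{1320845}\right) - \left(1727602 - \frac{851}{3 \left(806 + 2 \sqrt{7}\right)}\right) = -1727600 - \sqrt{1320845} + \frac{851}{3 \left(806 + 2 \sqrt{7}\right)}$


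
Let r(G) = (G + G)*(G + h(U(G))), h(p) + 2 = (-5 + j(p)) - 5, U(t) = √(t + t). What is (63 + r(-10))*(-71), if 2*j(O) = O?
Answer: -35713 + 1420*I*√5 ≈ -35713.0 + 3175.2*I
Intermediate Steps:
j(O) = O/2
U(t) = √2*√t (U(t) = √(2*t) = √2*√t)
h(p) = -12 + p/2 (h(p) = -2 + ((-5 + p/2) - 5) = -2 + (-10 + p/2) = -12 + p/2)
r(G) = 2*G*(-12 + G + √2*√G/2) (r(G) = (G + G)*(G + (-12 + (√2*√G)/2)) = (2*G)*(G + (-12 + √2*√G/2)) = (2*G)*(-12 + G + √2*√G/2) = 2*G*(-12 + G + √2*√G/2))
(63 + r(-10))*(-71) = (63 - 10*(-24 + 2*(-10) + √2*√(-10)))*(-71) = (63 - 10*(-24 - 20 + √2*(I*√10)))*(-71) = (63 - 10*(-24 - 20 + 2*I*√5))*(-71) = (63 - 10*(-44 + 2*I*√5))*(-71) = (63 + (440 - 20*I*√5))*(-71) = (503 - 20*I*√5)*(-71) = -35713 + 1420*I*√5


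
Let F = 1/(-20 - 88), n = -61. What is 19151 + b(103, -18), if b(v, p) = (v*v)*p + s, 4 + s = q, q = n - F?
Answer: -18562607/108 ≈ -1.7188e+5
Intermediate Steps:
F = -1/108 (F = 1/(-108) = -1/108 ≈ -0.0092593)
q = -6587/108 (q = -61 - 1*(-1/108) = -61 + 1/108 = -6587/108 ≈ -60.991)
s = -7019/108 (s = -4 - 6587/108 = -7019/108 ≈ -64.991)
b(v, p) = -7019/108 + p*v² (b(v, p) = (v*v)*p - 7019/108 = v²*p - 7019/108 = p*v² - 7019/108 = -7019/108 + p*v²)
19151 + b(103, -18) = 19151 + (-7019/108 - 18*103²) = 19151 + (-7019/108 - 18*10609) = 19151 + (-7019/108 - 190962) = 19151 - 20630915/108 = -18562607/108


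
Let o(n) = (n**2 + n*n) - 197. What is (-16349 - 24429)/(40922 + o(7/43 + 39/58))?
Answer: -126820314004/126659821939 ≈ -1.0013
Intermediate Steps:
o(n) = -197 + 2*n**2 (o(n) = (n**2 + n**2) - 197 = 2*n**2 - 197 = -197 + 2*n**2)
(-16349 - 24429)/(40922 + o(7/43 + 39/58)) = (-16349 - 24429)/(40922 + (-197 + 2*(7/43 + 39/58)**2)) = -40778/(40922 + (-197 + 2*(7*(1/43) + 39*(1/58))**2)) = -40778/(40922 + (-197 + 2*(7/43 + 39/58)**2)) = -40778/(40922 + (-197 + 2*(2083/2494)**2)) = -40778/(40922 + (-197 + 2*(4338889/6220036))) = -40778/(40922 + (-197 + 4338889/3110018)) = -40778/(40922 - 608334657/3110018) = -40778/126659821939/3110018 = -40778*3110018/126659821939 = -126820314004/126659821939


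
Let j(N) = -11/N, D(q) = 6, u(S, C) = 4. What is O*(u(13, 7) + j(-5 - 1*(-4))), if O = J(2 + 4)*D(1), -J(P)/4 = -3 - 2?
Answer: 1800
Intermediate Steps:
J(P) = 20 (J(P) = -4*(-3 - 2) = -4*(-5) = 20)
O = 120 (O = 20*6 = 120)
O*(u(13, 7) + j(-5 - 1*(-4))) = 120*(4 - 11/(-5 - 1*(-4))) = 120*(4 - 11/(-5 + 4)) = 120*(4 - 11/(-1)) = 120*(4 - 11*(-1)) = 120*(4 + 11) = 120*15 = 1800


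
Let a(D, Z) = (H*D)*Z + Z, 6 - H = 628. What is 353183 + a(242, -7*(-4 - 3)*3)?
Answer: -21773698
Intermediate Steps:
H = -622 (H = 6 - 1*628 = 6 - 628 = -622)
a(D, Z) = Z - 622*D*Z (a(D, Z) = (-622*D)*Z + Z = -622*D*Z + Z = Z - 622*D*Z)
353183 + a(242, -7*(-4 - 3)*3) = 353183 + (-7*(-4 - 3)*3)*(1 - 622*242) = 353183 + (-7*(-7)*3)*(1 - 150524) = 353183 + (49*3)*(-150523) = 353183 + 147*(-150523) = 353183 - 22126881 = -21773698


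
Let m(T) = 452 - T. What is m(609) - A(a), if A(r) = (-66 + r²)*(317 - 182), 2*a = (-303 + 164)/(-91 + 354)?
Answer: 2419136693/276676 ≈ 8743.6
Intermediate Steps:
a = -139/526 (a = ((-303 + 164)/(-91 + 354))/2 = (-139/263)/2 = (-139*1/263)/2 = (½)*(-139/263) = -139/526 ≈ -0.26426)
A(r) = -8910 + 135*r² (A(r) = (-66 + r²)*135 = -8910 + 135*r²)
m(609) - A(a) = (452 - 1*609) - (-8910 + 135*(-139/526)²) = (452 - 609) - (-8910 + 135*(19321/276676)) = -157 - (-8910 + 2608335/276676) = -157 - 1*(-2462574825/276676) = -157 + 2462574825/276676 = 2419136693/276676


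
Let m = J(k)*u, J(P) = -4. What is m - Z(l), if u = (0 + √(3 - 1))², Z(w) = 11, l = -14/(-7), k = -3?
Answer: -19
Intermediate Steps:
l = 2 (l = -14*(-⅐) = 2)
u = 2 (u = (0 + √2)² = (√2)² = 2)
m = -8 (m = -4*2 = -8)
m - Z(l) = -8 - 1*11 = -8 - 11 = -19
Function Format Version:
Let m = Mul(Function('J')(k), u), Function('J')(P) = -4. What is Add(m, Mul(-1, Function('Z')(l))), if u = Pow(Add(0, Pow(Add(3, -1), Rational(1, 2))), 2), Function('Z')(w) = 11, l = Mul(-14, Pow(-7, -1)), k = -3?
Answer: -19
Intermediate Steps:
l = 2 (l = Mul(-14, Rational(-1, 7)) = 2)
u = 2 (u = Pow(Add(0, Pow(2, Rational(1, 2))), 2) = Pow(Pow(2, Rational(1, 2)), 2) = 2)
m = -8 (m = Mul(-4, 2) = -8)
Add(m, Mul(-1, Function('Z')(l))) = Add(-8, Mul(-1, 11)) = Add(-8, -11) = -19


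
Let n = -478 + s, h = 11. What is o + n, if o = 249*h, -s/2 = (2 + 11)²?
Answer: 1923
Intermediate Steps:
s = -338 (s = -2*(2 + 11)² = -2*13² = -2*169 = -338)
n = -816 (n = -478 - 338 = -816)
o = 2739 (o = 249*11 = 2739)
o + n = 2739 - 816 = 1923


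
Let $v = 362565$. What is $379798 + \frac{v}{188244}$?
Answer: $\frac{1134842179}{2988} \approx 3.798 \cdot 10^{5}$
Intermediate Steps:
$379798 + \frac{v}{188244} = 379798 + \frac{362565}{188244} = 379798 + 362565 \cdot \frac{1}{188244} = 379798 + \frac{5755}{2988} = \frac{1134842179}{2988}$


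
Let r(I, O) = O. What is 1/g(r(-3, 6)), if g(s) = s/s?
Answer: 1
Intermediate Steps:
g(s) = 1
1/g(r(-3, 6)) = 1/1 = 1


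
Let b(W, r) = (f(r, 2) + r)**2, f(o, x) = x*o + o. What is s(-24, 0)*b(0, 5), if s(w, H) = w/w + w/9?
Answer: -2000/3 ≈ -666.67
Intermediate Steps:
f(o, x) = o + o*x (f(o, x) = o*x + o = o + o*x)
b(W, r) = 16*r**2 (b(W, r) = (r*(1 + 2) + r)**2 = (r*3 + r)**2 = (3*r + r)**2 = (4*r)**2 = 16*r**2)
s(w, H) = 1 + w/9 (s(w, H) = 1 + w*(1/9) = 1 + w/9)
s(-24, 0)*b(0, 5) = (1 + (1/9)*(-24))*(16*5**2) = (1 - 8/3)*(16*25) = -5/3*400 = -2000/3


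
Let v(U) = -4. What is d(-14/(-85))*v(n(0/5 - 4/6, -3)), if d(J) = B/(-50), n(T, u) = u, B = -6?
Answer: -12/25 ≈ -0.48000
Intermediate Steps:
d(J) = 3/25 (d(J) = -6/(-50) = -6*(-1/50) = 3/25)
d(-14/(-85))*v(n(0/5 - 4/6, -3)) = (3/25)*(-4) = -12/25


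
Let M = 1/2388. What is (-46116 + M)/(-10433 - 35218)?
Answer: 110125007/109014588 ≈ 1.0102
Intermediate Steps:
M = 1/2388 ≈ 0.00041876
(-46116 + M)/(-10433 - 35218) = (-46116 + 1/2388)/(-10433 - 35218) = -110125007/2388/(-45651) = -110125007/2388*(-1/45651) = 110125007/109014588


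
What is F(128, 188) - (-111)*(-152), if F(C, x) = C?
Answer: -16744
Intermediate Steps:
F(128, 188) - (-111)*(-152) = 128 - (-111)*(-152) = 128 - 1*16872 = 128 - 16872 = -16744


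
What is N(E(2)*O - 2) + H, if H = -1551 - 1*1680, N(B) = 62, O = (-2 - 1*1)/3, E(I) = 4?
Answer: -3169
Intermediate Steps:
O = -1 (O = (-2 - 1)*(⅓) = -3*⅓ = -1)
H = -3231 (H = -1551 - 1680 = -3231)
N(E(2)*O - 2) + H = 62 - 3231 = -3169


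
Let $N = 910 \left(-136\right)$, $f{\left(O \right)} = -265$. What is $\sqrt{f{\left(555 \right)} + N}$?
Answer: $55 i \sqrt{41} \approx 352.17 i$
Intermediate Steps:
$N = -123760$
$\sqrt{f{\left(555 \right)} + N} = \sqrt{-265 - 123760} = \sqrt{-124025} = 55 i \sqrt{41}$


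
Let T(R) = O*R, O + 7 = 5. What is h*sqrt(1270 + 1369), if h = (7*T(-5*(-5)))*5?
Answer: -1750*sqrt(2639) ≈ -89900.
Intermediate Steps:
O = -2 (O = -7 + 5 = -2)
T(R) = -2*R
h = -1750 (h = (7*(-(-10)*(-5)))*5 = (7*(-2*25))*5 = (7*(-50))*5 = -350*5 = -1750)
h*sqrt(1270 + 1369) = -1750*sqrt(1270 + 1369) = -1750*sqrt(2639)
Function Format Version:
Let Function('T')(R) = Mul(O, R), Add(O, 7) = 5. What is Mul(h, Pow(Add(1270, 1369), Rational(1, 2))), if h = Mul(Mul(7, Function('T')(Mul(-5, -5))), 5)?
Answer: Mul(-1750, Pow(2639, Rational(1, 2))) ≈ -89900.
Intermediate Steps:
O = -2 (O = Add(-7, 5) = -2)
Function('T')(R) = Mul(-2, R)
h = -1750 (h = Mul(Mul(7, Mul(-2, Mul(-5, -5))), 5) = Mul(Mul(7, Mul(-2, 25)), 5) = Mul(Mul(7, -50), 5) = Mul(-350, 5) = -1750)
Mul(h, Pow(Add(1270, 1369), Rational(1, 2))) = Mul(-1750, Pow(Add(1270, 1369), Rational(1, 2))) = Mul(-1750, Pow(2639, Rational(1, 2)))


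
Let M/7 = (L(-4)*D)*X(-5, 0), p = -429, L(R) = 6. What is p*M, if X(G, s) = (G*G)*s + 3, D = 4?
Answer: -216216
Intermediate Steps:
X(G, s) = 3 + s*G² (X(G, s) = G²*s + 3 = s*G² + 3 = 3 + s*G²)
M = 504 (M = 7*((6*4)*(3 + 0*(-5)²)) = 7*(24*(3 + 0*25)) = 7*(24*(3 + 0)) = 7*(24*3) = 7*72 = 504)
p*M = -429*504 = -216216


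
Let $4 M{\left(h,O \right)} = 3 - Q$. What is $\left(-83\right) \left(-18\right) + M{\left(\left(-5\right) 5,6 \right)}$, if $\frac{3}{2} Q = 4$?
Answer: $\frac{17929}{12} \approx 1494.1$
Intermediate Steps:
$Q = \frac{8}{3}$ ($Q = \frac{2}{3} \cdot 4 = \frac{8}{3} \approx 2.6667$)
$M{\left(h,O \right)} = \frac{1}{12}$ ($M{\left(h,O \right)} = \frac{3 - \frac{8}{3}}{4} = \frac{1}{4} \cdot \frac{1}{3} = \frac{1}{12}$)
$\left(-83\right) \left(-18\right) + M{\left(\left(-5\right) 5,6 \right)} = \left(-83\right) \left(-18\right) + \frac{1}{12} = 1494 + \frac{1}{12} = \frac{17929}{12}$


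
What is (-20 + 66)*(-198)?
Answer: -9108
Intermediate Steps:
(-20 + 66)*(-198) = 46*(-198) = -9108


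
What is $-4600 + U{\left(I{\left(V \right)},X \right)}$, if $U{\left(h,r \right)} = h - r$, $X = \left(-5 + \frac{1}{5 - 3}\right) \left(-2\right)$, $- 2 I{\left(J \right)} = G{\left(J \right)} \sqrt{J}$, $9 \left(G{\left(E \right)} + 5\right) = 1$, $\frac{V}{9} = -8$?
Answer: $-4609 + \frac{44 i \sqrt{2}}{3} \approx -4609.0 + 20.742 i$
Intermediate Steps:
$V = -72$ ($V = 9 \left(-8\right) = -72$)
$G{\left(E \right)} = - \frac{44}{9}$ ($G{\left(E \right)} = -5 + \frac{1}{9} \cdot 1 = -5 + \frac{1}{9} = - \frac{44}{9}$)
$I{\left(J \right)} = \frac{22 \sqrt{J}}{9}$ ($I{\left(J \right)} = - \frac{\left(- \frac{44}{9}\right) \sqrt{J}}{2} = \frac{22 \sqrt{J}}{9}$)
$X = 9$ ($X = \left(-5 + \frac{1}{2}\right) \left(-2\right) = \left(- \frac{9}{2}\right) \left(-2\right) = 9$)
$-4600 + U{\left(I{\left(V \right)},X \right)} = -4600 + \left(\frac{22 \sqrt{-72}}{9} - 9\right) = -4600 - \left(9 - \frac{22 \cdot 6 i \sqrt{2}}{9}\right) = -4600 - \left(9 - \frac{44 i \sqrt{2}}{3}\right) = -4609 + \frac{44 i \sqrt{2}}{3}$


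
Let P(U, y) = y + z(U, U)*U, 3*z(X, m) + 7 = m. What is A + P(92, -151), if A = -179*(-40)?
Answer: 28847/3 ≈ 9615.7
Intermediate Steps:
z(X, m) = -7/3 + m/3
P(U, y) = y + U*(-7/3 + U/3) (P(U, y) = y + (-7/3 + U/3)*U = y + U*(-7/3 + U/3))
A = 7160
A + P(92, -151) = 7160 + (-151 + (⅓)*92*(-7 + 92)) = 7160 + (-151 + (⅓)*92*85) = 7160 + (-151 + 7820/3) = 7160 + 7367/3 = 28847/3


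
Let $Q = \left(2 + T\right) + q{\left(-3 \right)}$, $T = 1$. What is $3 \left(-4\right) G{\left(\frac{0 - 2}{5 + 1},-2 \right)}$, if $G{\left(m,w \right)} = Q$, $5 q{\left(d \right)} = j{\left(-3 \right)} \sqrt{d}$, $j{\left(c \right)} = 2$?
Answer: $-36 - \frac{24 i \sqrt{3}}{5} \approx -36.0 - 8.3138 i$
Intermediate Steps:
$q{\left(d \right)} = \frac{2 \sqrt{d}}{5}$
$Q = 3 + \frac{2 i \sqrt{3}}{5}$ ($Q = \left(2 + 1\right) + \frac{2 \sqrt{-3}}{5} = 3 + \frac{2 i \sqrt{3}}{5} \approx 3.0 + 0.69282 i$)
$G{\left(m,w \right)} = 3 + \frac{2 i \sqrt{3}}{5}$
$3 \left(-4\right) G{\left(\frac{0 - 2}{5 + 1},-2 \right)} = 3 \left(-4\right) \left(3 + \frac{2 i \sqrt{3}}{5}\right) = - 12 \left(3 + \frac{2 i \sqrt{3}}{5}\right) = -36 - \frac{24 i \sqrt{3}}{5}$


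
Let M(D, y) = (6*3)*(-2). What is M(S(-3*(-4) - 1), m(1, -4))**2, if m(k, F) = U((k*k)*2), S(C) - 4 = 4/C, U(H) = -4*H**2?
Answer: 1296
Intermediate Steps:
S(C) = 4 + 4/C
m(k, F) = -16*k**4 (m(k, F) = -4*4*k**4 = -16*k**4)
M(D, y) = -36 (M(D, y) = 18*(-2) = -36)
M(S(-3*(-4) - 1), m(1, -4))**2 = (-36)**2 = 1296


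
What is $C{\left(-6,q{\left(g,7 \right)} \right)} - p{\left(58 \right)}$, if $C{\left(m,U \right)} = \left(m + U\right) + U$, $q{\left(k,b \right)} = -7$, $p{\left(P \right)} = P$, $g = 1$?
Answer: $-78$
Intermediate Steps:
$C{\left(m,U \right)} = m + 2 U$ ($C{\left(m,U \right)} = \left(U + m\right) + U = m + 2 U$)
$C{\left(-6,q{\left(g,7 \right)} \right)} - p{\left(58 \right)} = \left(-6 + 2 \left(-7\right)\right) - 58 = \left(-6 - 14\right) - 58 = -20 - 58 = -78$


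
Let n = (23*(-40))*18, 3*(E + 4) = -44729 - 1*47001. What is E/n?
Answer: 45871/24840 ≈ 1.8467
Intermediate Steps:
E = -91742/3 (E = -4 + (-44729 - 1*47001)/3 = -4 + (-44729 - 47001)/3 = -4 + (⅓)*(-91730) = -4 - 91730/3 = -91742/3 ≈ -30581.)
n = -16560 (n = -920*18 = -16560)
E/n = -91742/3/(-16560) = -91742/3*(-1/16560) = 45871/24840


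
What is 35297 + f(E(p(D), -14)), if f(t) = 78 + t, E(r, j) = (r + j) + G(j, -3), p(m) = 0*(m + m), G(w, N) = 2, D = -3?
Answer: 35363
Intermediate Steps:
p(m) = 0 (p(m) = 0*(2*m) = 0)
E(r, j) = 2 + j + r (E(r, j) = (r + j) + 2 = (j + r) + 2 = 2 + j + r)
35297 + f(E(p(D), -14)) = 35297 + (78 + (2 - 14 + 0)) = 35297 + (78 - 12) = 35297 + 66 = 35363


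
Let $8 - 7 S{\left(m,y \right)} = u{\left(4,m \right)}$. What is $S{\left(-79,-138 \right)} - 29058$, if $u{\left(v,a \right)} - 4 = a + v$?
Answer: $- \frac{203327}{7} \approx -29047.0$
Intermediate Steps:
$u{\left(v,a \right)} = 4 + a + v$ ($u{\left(v,a \right)} = 4 + \left(a + v\right) = 4 + a + v$)
$S{\left(m,y \right)} = - \frac{m}{7}$ ($S{\left(m,y \right)} = \frac{8}{7} - \frac{4 + m + 4}{7} = \frac{8}{7} - \frac{8 + m}{7} = \frac{8}{7} - \left(\frac{8}{7} + \frac{m}{7}\right) = - \frac{m}{7}$)
$S{\left(-79,-138 \right)} - 29058 = \left(- \frac{1}{7}\right) \left(-79\right) - 29058 = \frac{79}{7} - 29058 = - \frac{203327}{7}$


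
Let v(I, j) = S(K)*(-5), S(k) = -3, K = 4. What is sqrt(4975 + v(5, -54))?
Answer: sqrt(4990) ≈ 70.640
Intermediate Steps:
v(I, j) = 15 (v(I, j) = -3*(-5) = 15)
sqrt(4975 + v(5, -54)) = sqrt(4975 + 15) = sqrt(4990)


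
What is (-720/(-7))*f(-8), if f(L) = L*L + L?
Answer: 5760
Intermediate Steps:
f(L) = L + L**2 (f(L) = L**2 + L = L + L**2)
(-720/(-7))*f(-8) = (-720/(-7))*(-8*(1 - 8)) = (-720*(-1)/7)*(-8*(-7)) = -30*(-24/7)*56 = (720/7)*56 = 5760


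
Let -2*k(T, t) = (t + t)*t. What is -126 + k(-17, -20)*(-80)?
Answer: 31874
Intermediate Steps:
k(T, t) = -t² (k(T, t) = -(t + t)*t/2 = -2*t*t/2 = -t²)
-126 + k(-17, -20)*(-80) = -126 - 1*(-20)²*(-80) = -126 - 1*400*(-80) = -126 - 400*(-80) = -126 + 32000 = 31874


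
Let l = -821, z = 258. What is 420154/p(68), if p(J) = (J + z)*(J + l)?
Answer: -210077/122739 ≈ -1.7116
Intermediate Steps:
p(J) = (-821 + J)*(258 + J) (p(J) = (J + 258)*(J - 821) = (258 + J)*(-821 + J) = (-821 + J)*(258 + J))
420154/p(68) = 420154/(-211818 + 68² - 563*68) = 420154/(-211818 + 4624 - 38284) = 420154/(-245478) = 420154*(-1/245478) = -210077/122739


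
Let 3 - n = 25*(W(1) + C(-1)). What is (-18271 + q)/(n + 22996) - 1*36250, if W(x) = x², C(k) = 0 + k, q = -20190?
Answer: -833752211/22999 ≈ -36252.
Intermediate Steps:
C(k) = k
n = 3 (n = 3 - 25*(1² - 1) = 3 - 25*(1 - 1) = 3 - 25*0 = 3 - 1*0 = 3 + 0 = 3)
(-18271 + q)/(n + 22996) - 1*36250 = (-18271 - 20190)/(3 + 22996) - 1*36250 = -38461/22999 - 36250 = -833752211/22999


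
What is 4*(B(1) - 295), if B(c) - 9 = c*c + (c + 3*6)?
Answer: -1064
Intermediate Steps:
B(c) = 27 + c + c² (B(c) = 9 + (c*c + (c + 3*6)) = 9 + (c² + (c + 18)) = 9 + (c² + (18 + c)) = 9 + (18 + c + c²) = 27 + c + c²)
4*(B(1) - 295) = 4*((27 + 1 + 1²) - 295) = 4*((27 + 1 + 1) - 295) = 4*(29 - 295) = 4*(-266) = -1064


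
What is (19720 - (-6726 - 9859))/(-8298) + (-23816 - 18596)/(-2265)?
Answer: 89901317/6264990 ≈ 14.350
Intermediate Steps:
(19720 - (-6726 - 9859))/(-8298) + (-23816 - 18596)/(-2265) = (19720 - 1*(-16585))*(-1/8298) - 42412*(-1/2265) = (19720 + 16585)*(-1/8298) + 42412/2265 = 36305*(-1/8298) + 42412/2265 = -36305/8298 + 42412/2265 = 89901317/6264990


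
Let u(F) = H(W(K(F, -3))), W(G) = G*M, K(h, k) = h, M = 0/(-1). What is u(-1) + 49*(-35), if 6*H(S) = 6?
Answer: -1714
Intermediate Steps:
M = 0 (M = 0*(-1) = 0)
W(G) = 0 (W(G) = G*0 = 0)
H(S) = 1 (H(S) = (1/6)*6 = 1)
u(F) = 1
u(-1) + 49*(-35) = 1 + 49*(-35) = 1 - 1715 = -1714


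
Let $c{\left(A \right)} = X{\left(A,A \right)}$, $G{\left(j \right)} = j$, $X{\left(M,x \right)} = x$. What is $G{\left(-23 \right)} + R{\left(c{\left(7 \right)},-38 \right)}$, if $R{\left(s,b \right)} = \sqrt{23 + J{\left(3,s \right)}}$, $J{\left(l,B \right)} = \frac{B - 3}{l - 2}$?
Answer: $-23 + 3 \sqrt{3} \approx -17.804$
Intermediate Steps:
$J{\left(l,B \right)} = \frac{-3 + B}{-2 + l}$
$c{\left(A \right)} = A$
$R{\left(s,b \right)} = \sqrt{20 + s}$ ($R{\left(s,b \right)} = \sqrt{23 + \frac{-3 + s}{-2 + 3}} = \sqrt{23 + \frac{-3 + s}{1}} = \sqrt{23 + 1 \left(-3 + s\right)} = \sqrt{23 + \left(-3 + s\right)} = \sqrt{20 + s}$)
$G{\left(-23 \right)} + R{\left(c{\left(7 \right)},-38 \right)} = -23 + \sqrt{20 + 7} = -23 + \sqrt{27} = -23 + 3 \sqrt{3}$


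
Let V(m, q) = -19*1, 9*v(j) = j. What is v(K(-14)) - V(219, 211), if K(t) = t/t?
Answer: 172/9 ≈ 19.111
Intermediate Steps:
K(t) = 1
v(j) = j/9
V(m, q) = -19
v(K(-14)) - V(219, 211) = (1/9)*1 - 1*(-19) = 1/9 + 19 = 172/9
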